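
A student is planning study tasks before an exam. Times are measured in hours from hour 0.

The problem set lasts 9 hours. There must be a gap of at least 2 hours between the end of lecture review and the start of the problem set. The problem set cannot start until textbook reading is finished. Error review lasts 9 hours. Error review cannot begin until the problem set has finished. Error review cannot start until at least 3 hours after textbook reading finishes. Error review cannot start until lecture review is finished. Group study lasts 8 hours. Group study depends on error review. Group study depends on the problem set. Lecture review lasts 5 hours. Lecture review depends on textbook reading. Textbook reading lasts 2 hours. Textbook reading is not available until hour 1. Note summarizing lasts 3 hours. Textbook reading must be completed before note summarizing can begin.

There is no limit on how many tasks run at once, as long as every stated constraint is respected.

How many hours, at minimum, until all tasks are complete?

36

Textbook reading waits on its own release at hour 1, so it starts at hour 1 and finishes at 1 + 2 = hour 3.
Note summarizing waits on textbook reading (finishes hour 3), so it starts at hour 3 and finishes at 3 + 3 = hour 6.
After textbook reading (finishes hour 3), lecture review can start at hour 3 and finishes at hour 8.
The problem set has to wait for lecture review (finishes hour 8, plus 2-hour gap → hour 10); textbook reading (finishes hour 3). The latest of these is hour 10, so the problem set runs hour 10 to 10 + 9 = hour 19.
Error review needs all of the problem set (finishes hour 19); textbook reading (finishes hour 3, plus 3-hour gap → hour 6); lecture review (finishes hour 8). That puts its earliest start at hour 19; it finishes at 19 + 9 = hour 28.
Group study cannot start until error review (finishes hour 28); the problem set (finishes hour 19). The controlling bound is hour 28, so group study finishes at 28 + 8 = hour 36.
All tasks are finished once the last one completes. Finish times: Textbook reading at 3, Lecture review at 8, The problem set at 19, Error review at 28, Group study at 36, Note summarizing at 6. The latest is hour 36.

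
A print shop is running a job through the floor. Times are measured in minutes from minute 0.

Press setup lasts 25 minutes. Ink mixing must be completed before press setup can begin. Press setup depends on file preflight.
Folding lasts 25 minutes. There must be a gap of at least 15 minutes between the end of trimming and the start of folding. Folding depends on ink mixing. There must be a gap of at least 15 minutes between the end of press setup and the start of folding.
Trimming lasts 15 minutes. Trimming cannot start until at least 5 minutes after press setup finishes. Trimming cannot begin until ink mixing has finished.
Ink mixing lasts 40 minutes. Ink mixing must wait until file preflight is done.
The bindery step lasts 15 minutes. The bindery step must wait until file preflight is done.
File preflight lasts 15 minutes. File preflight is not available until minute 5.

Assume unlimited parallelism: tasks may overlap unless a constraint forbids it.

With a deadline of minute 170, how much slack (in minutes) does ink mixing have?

25

After its own release at minute 5, file preflight can start at minute 5 and finishes at minute 20.
Ink mixing waits on file preflight (finishes minute 20), so it starts at minute 20 and finishes at 20 + 40 = minute 60.

Working backward from the deadline:
Nothing follows folding; the deadline of minute 170 is its only limit. It must start by 170 − 25 = minute 145.
Trimming feeds into folding (must start by minute 145, minus 15-minute gap → minute 130); so trimming must finish by minute 130 and therefore start by minute 115.
Press setup has several dependents: trimming (must start by minute 115, minus 5-minute gap → minute 110); folding (must start by minute 145, minus 15-minute gap → minute 130). The earliest of those limits is minute 110, so press setup must start by 110 − 25 = minute 85.
For ink mixing: press setup (must start by minute 85); trimming (must start by minute 115); folding (must start by minute 145). The most restrictive is minute 85; with a 40-minute duration, ink mixing must start by minute 45.
So ink mixing can start as early as minute 20 and as late as minute 45, giving 45 − 20 = 25 minutes of slack.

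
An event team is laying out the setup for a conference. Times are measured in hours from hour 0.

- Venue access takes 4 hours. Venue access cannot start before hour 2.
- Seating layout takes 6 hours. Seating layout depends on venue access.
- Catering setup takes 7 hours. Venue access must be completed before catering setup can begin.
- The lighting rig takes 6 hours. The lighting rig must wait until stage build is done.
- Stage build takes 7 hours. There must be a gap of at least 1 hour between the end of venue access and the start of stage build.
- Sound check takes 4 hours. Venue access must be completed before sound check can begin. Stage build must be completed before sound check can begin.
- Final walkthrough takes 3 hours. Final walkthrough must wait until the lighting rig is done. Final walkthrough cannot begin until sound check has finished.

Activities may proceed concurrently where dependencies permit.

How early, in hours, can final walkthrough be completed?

23

After its own release at hour 2, venue access can start at hour 2 and finishes at hour 6.
Stage build waits on venue access (finishes hour 6, plus 1-hour gap → hour 7), so it starts at hour 7 and finishes at 7 + 7 = hour 14.
Sound check cannot start until venue access (finishes hour 6); stage build (finishes hour 14). The controlling bound is hour 14, so sound check finishes at 14 + 4 = hour 18.
After stage build (finishes hour 14), the lighting rig can start at hour 14 and finishes at hour 20.
Final walkthrough cannot start until the lighting rig (finishes hour 20); sound check (finishes hour 18). The controlling bound is hour 20, so final walkthrough finishes at 20 + 3 = hour 23.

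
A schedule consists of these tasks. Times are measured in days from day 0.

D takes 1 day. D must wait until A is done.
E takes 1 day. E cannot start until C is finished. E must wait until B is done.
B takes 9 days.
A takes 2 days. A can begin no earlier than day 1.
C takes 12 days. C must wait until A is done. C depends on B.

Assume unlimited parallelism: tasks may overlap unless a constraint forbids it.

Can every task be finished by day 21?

No

B has no prerequisites, so it starts at day 0 and finishes at day 9.
After its own release at day 1, A can start at day 1 and finishes at day 3.
D cannot begin until A (finishes day 3). It runs from day 3 to 3 + 1 = day 4.
C cannot start until A (finishes day 3); B (finishes day 9). The controlling bound is day 9, so C finishes at 9 + 12 = day 21.
E has to wait for C (finishes day 21); B (finishes day 9). The latest of these is day 21, so E runs day 21 to 21 + 1 = day 22.
The earliest everything can be done is day 22, which is after the deadline of 21, so it is not possible.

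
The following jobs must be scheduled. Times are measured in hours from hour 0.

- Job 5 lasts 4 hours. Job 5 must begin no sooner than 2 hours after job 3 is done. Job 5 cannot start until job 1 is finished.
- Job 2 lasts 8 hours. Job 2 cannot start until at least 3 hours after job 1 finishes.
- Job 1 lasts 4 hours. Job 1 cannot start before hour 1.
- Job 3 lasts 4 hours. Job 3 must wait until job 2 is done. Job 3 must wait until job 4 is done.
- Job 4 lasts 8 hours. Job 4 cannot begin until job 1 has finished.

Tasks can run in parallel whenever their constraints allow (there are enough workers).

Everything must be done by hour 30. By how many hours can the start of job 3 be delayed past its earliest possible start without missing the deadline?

4

After its own release at hour 1, job 1 can start at hour 1 and finishes at hour 5.
After job 1 (finishes hour 5), job 4 can start at hour 5 and finishes at hour 13.
Job 2 waits on job 1 (finishes hour 5, plus 3-hour gap → hour 8), so it starts at hour 8 and finishes at 8 + 8 = hour 16.
Job 3 has to wait for job 2 (finishes hour 16); job 4 (finishes hour 13). The latest of these is hour 16, so job 3 runs hour 16 to 16 + 4 = hour 20.

Working backward from the deadline:
Job 5 has no dependents, so it just needs to finish by hour 30. Starting by 30 − 4 = hour 26 achieves that.
Job 3 feeds into job 5 (must start by hour 26, minus 2-hour gap → hour 24); so job 3 must finish by hour 24 and therefore start by hour 20.
So job 3 can start as early as hour 16 and as late as hour 20, giving 20 − 16 = 4 hours of slack.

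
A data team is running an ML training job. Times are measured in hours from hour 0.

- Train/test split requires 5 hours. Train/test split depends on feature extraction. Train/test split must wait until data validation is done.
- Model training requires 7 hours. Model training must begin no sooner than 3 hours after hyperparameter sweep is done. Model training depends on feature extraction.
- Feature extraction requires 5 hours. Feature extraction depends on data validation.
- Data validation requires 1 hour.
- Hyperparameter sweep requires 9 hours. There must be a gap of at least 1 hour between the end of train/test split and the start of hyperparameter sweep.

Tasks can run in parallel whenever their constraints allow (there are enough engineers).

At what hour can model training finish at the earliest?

31

Data validation has no prerequisites, so it starts at hour 0 and finishes at hour 1.
After data validation (finishes hour 1), feature extraction can start at hour 1 and finishes at hour 6.
Train/test split needs all of feature extraction (finishes hour 6); data validation (finishes hour 1). That puts its earliest start at hour 6; it finishes at 6 + 5 = hour 11.
Hyperparameter sweep cannot begin until train/test split (finishes hour 11, plus 1-hour gap → hour 12). It runs from hour 12 to 12 + 9 = hour 21.
Model training has to wait for hyperparameter sweep (finishes hour 21, plus 3-hour gap → hour 24); feature extraction (finishes hour 6). The latest of these is hour 24, so model training runs hour 24 to 24 + 7 = hour 31.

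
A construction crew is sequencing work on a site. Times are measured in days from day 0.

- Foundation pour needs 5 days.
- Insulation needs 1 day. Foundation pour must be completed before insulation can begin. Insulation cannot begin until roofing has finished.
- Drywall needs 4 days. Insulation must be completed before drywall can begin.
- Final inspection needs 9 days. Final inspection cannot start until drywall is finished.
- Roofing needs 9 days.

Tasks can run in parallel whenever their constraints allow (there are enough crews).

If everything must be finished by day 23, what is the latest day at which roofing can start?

To finish by day 23, final inspection (duration 9) must start no later than day 14.
Drywall must finish before final inspection (must start by day 14). With a 4-day duration, drywall must start by 14 − 4 = day 10.
Insulation has to be done before drywall (must start by day 10). That means finishing by day 10, i.e. starting by 10 − 1 = day 9.
Roofing must finish before insulation (must start by day 9). With a 9-day duration, roofing must start by 9 − 9 = day 0.

0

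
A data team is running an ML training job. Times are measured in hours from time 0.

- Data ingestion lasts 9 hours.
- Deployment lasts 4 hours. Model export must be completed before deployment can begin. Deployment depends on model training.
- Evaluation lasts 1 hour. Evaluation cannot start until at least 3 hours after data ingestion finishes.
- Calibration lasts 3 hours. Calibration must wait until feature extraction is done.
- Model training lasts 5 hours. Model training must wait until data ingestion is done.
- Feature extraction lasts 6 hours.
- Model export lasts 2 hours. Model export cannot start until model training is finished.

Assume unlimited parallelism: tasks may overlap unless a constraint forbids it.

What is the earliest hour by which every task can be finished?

20

Feature extraction can start immediately at hour 0; it finishes at hour 6.
After feature extraction (finishes hour 6), calibration can start at hour 6 and finishes at hour 9.
Data ingestion has no prerequisites, so it starts at hour 0 and finishes at hour 9.
Evaluation cannot begin until data ingestion (finishes hour 9, plus 3-hour gap → hour 12). It runs from hour 12 to 12 + 1 = hour 13.
Model training waits on data ingestion (finishes hour 9), so it starts at hour 9 and finishes at 9 + 5 = hour 14.
After model training (finishes hour 14), model export can start at hour 14 and finishes at hour 16.
Deployment has to wait for model export (finishes hour 16); model training (finishes hour 14). The latest of these is hour 16, so deployment runs hour 16 to 16 + 4 = hour 20.
All tasks are finished once the last one completes. Finish times: Data ingestion at 9, Feature extraction at 6, Model training at 14, Evaluation at 13, Calibration at 9, Model export at 16, Deployment at 20. The latest is hour 20.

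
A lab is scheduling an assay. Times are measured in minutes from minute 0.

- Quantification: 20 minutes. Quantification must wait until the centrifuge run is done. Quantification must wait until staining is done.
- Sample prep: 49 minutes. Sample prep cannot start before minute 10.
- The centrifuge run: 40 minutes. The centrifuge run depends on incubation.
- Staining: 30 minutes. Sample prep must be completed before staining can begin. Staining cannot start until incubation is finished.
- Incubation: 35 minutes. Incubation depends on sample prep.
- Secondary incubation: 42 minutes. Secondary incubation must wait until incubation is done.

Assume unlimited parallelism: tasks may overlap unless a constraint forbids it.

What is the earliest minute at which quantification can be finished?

154

After its own release at minute 10, sample prep can start at minute 10 and finishes at minute 59.
Incubation cannot begin until sample prep (finishes minute 59). It runs from minute 59 to 59 + 35 = minute 94.
Staining needs all of sample prep (finishes minute 59); incubation (finishes minute 94). That puts its earliest start at minute 94; it finishes at 94 + 30 = minute 124.
The centrifuge run cannot begin until incubation (finishes minute 94). It runs from minute 94 to 94 + 40 = minute 134.
Quantification needs all of the centrifuge run (finishes minute 134); staining (finishes minute 124). That puts its earliest start at minute 134; it finishes at 134 + 20 = minute 154.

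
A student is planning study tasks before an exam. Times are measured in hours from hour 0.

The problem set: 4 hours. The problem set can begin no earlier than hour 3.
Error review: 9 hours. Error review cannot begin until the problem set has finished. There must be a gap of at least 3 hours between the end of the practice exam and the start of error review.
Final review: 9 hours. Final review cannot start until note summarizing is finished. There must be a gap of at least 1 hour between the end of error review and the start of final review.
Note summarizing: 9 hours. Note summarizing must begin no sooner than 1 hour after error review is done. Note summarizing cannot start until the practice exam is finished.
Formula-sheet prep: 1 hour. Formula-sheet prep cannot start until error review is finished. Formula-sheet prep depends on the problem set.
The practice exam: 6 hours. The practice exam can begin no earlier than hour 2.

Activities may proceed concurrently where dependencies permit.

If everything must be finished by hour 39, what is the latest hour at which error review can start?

Nothing follows final review; the deadline of hour 39 is its only limit. It must start by 39 − 9 = hour 30.
Note summarizing feeds into final review (must start by hour 30); so note summarizing must finish by hour 30 and therefore start by hour 21.
To finish by hour 39, formula-sheet prep (duration 1) must start no later than hour 38.
Error review feeds note summarizing (must start by hour 21, minus 1-hour gap → hour 20); formula-sheet prep (must start by hour 38); final review (must start by hour 30, minus 1-hour gap → hour 29). Taking the minimum, error review must finish by hour 20 and start by 20 − 9 = hour 11.

11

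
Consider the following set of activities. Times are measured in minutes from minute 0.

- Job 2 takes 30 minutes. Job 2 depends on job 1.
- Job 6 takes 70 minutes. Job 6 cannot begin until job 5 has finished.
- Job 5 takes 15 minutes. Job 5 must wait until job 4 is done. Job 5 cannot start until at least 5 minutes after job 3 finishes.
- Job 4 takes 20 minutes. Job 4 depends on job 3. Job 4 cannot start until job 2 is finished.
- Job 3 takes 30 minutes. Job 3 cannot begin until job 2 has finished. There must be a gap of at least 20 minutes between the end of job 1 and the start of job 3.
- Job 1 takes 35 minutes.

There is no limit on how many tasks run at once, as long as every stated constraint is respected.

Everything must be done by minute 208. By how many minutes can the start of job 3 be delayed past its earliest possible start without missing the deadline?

Nothing blocks job 1, so it runs from minute 0 to minute 35.
After job 1 (finishes minute 35), job 2 can start at minute 35 and finishes at minute 65.
Job 3 needs all of job 2 (finishes minute 65); job 1 (finishes minute 35, plus 20-minute gap → minute 55). That puts its earliest start at minute 65; it finishes at 65 + 30 = minute 95.

Working backward from the deadline:
Job 6 has no dependents, so it just needs to finish by minute 208. Starting by 208 − 70 = minute 138 achieves that.
Job 5 feeds into job 6 (must start by minute 138); so job 5 must finish by minute 138 and therefore start by minute 123.
Job 4 must finish before job 5 (must start by minute 123). With a 20-minute duration, job 4 must start by 123 − 20 = minute 103.
For job 3: job 4 (must start by minute 103); job 5 (must start by minute 123, minus 5-minute gap → minute 118). The most restrictive is minute 103; with a 30-minute duration, job 3 must start by minute 73.
So job 3 can start as early as minute 65 and as late as minute 73, giving 73 − 65 = 8 minutes of slack.

8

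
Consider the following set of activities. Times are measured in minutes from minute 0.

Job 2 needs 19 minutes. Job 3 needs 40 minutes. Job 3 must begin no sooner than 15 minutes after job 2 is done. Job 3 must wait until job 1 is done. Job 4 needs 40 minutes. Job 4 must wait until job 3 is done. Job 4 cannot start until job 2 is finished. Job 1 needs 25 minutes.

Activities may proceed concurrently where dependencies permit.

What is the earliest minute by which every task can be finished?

Job 2 can start immediately at minute 0; it finishes at minute 19.
Nothing blocks job 1, so it runs from minute 0 to minute 25.
Job 3 needs all of job 2 (finishes minute 19, plus 15-minute gap → minute 34); job 1 (finishes minute 25). That puts its earliest start at minute 34; it finishes at 34 + 40 = minute 74.
Job 4 cannot start until job 3 (finishes minute 74); job 2 (finishes minute 19). The controlling bound is minute 74, so job 4 finishes at 74 + 40 = minute 114.
All tasks are finished once the last one completes. Finish times: Job 1 at 25, Job 2 at 19, Job 3 at 74, Job 4 at 114. The latest is minute 114.

114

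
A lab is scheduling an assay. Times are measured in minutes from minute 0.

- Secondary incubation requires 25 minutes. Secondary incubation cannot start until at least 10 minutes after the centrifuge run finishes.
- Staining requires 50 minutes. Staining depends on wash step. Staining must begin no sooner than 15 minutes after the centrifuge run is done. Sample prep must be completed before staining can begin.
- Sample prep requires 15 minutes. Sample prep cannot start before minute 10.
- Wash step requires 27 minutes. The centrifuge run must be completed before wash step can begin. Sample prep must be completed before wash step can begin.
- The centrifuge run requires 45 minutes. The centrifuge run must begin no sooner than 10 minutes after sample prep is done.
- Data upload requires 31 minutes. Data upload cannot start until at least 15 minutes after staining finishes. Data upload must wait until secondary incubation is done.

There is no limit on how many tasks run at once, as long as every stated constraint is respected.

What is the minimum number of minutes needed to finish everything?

Sample prep cannot begin until its own release at minute 10. It runs from minute 10 to 10 + 15 = minute 25.
The centrifuge run waits on sample prep (finishes minute 25, plus 10-minute gap → minute 35), so it starts at minute 35 and finishes at 35 + 45 = minute 80.
Secondary incubation waits on the centrifuge run (finishes minute 80, plus 10-minute gap → minute 90), so it starts at minute 90 and finishes at 90 + 25 = minute 115.
Wash step cannot start until the centrifuge run (finishes minute 80); sample prep (finishes minute 25). The controlling bound is minute 80, so wash step finishes at 80 + 27 = minute 107.
Staining has to wait for wash step (finishes minute 107); the centrifuge run (finishes minute 80, plus 15-minute gap → minute 95); sample prep (finishes minute 25). The latest of these is minute 107, so staining runs minute 107 to 107 + 50 = minute 157.
For data upload: staining (finishes minute 157, plus 15-minute gap → minute 172); secondary incubation (finishes minute 115). Taking the maximum gives a start of minute 172, and it finishes at 172 + 31 = minute 203.
All tasks are finished once the last one completes. Finish times: Sample prep at 25, The centrifuge run at 80, Wash step at 107, Staining at 157, Secondary incubation at 115, Data upload at 203. The latest is minute 203.

203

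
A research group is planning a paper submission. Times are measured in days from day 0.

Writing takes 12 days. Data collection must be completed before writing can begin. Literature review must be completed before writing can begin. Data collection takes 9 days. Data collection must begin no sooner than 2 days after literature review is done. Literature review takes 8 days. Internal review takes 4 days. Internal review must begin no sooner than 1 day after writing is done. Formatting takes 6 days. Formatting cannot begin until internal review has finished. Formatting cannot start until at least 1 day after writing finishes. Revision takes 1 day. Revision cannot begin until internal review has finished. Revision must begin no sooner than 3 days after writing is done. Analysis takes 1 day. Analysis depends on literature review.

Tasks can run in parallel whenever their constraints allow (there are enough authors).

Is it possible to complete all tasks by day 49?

Yes

Literature review has no prerequisites, so it starts at day 0 and finishes at day 8.
Analysis cannot begin until literature review (finishes day 8). It runs from day 8 to 8 + 1 = day 9.
After literature review (finishes day 8, plus 2-day gap → day 10), data collection can start at day 10 and finishes at day 19.
Writing cannot start until data collection (finishes day 19); literature review (finishes day 8). The controlling bound is day 19, so writing finishes at 19 + 12 = day 31.
Internal review waits on writing (finishes day 31, plus 1-day gap → day 32), so it starts at day 32 and finishes at 32 + 4 = day 36.
Formatting has to wait for internal review (finishes day 36); writing (finishes day 31, plus 1-day gap → day 32). The latest of these is day 36, so formatting runs day 36 to 36 + 6 = day 42.
Revision cannot start until internal review (finishes day 36); writing (finishes day 31, plus 3-day gap → day 34). The controlling bound is day 36, so revision finishes at 36 + 1 = day 37.
Every task is finished by day 42, which is no later than the deadline of 49, so the schedule is feasible.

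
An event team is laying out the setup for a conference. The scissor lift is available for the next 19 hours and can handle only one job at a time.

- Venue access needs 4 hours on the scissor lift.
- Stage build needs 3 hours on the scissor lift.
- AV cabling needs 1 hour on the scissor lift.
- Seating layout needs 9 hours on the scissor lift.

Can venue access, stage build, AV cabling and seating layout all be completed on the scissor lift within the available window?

Yes

Running back to back, the jobs need 4 + 3 + 1 + 9 = 17 hours on the scissor lift.
Since 17 ≤ 19, they fit within the window.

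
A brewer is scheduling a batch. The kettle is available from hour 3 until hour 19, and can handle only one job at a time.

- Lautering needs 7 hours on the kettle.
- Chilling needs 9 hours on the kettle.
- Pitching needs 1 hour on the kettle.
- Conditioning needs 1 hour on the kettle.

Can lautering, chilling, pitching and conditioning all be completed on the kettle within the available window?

The kettle window is 19 − 3 = 16 hours.
Running back to back, the jobs need 7 + 9 + 1 + 1 = 18 hours on the kettle.
Since 18 > 16, they cannot all fit.

No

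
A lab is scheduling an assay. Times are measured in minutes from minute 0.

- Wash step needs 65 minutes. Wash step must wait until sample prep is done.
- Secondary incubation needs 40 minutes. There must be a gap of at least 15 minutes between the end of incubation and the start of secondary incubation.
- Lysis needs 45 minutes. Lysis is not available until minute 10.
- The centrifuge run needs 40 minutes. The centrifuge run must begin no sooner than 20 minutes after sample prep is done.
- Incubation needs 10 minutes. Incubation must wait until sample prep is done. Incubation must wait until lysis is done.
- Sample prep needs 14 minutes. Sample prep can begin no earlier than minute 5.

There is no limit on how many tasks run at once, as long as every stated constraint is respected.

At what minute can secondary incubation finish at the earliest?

120

Lysis waits on its own release at minute 10, so it starts at minute 10 and finishes at 10 + 45 = minute 55.
Sample prep waits on its own release at minute 5, so it starts at minute 5 and finishes at 5 + 14 = minute 19.
Incubation cannot start until sample prep (finishes minute 19); lysis (finishes minute 55). The controlling bound is minute 55, so incubation finishes at 55 + 10 = minute 65.
Secondary incubation cannot begin until incubation (finishes minute 65, plus 15-minute gap → minute 80). It runs from minute 80 to 80 + 40 = minute 120.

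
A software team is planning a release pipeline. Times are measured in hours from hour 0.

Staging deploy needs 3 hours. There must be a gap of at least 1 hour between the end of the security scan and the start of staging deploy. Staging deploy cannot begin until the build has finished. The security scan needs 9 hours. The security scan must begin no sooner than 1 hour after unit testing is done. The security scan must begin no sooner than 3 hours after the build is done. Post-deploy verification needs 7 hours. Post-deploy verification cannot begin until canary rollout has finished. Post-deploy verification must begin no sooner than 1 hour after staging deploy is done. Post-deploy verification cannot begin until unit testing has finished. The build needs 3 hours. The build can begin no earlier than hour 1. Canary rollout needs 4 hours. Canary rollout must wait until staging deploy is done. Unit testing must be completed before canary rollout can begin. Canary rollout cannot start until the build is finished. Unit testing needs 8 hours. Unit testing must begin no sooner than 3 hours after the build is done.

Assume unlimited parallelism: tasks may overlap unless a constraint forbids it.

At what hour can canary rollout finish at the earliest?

33

The build cannot begin until its own release at hour 1. It runs from hour 1 to 1 + 3 = hour 4.
After the build (finishes hour 4, plus 3-hour gap → hour 7), unit testing can start at hour 7 and finishes at hour 15.
The security scan has to wait for unit testing (finishes hour 15, plus 1-hour gap → hour 16); the build (finishes hour 4, plus 3-hour gap → hour 7). The latest of these is hour 16, so the security scan runs hour 16 to 16 + 9 = hour 25.
Staging deploy needs all of the security scan (finishes hour 25, plus 1-hour gap → hour 26); the build (finishes hour 4). That puts its earliest start at hour 26; it finishes at 26 + 3 = hour 29.
Canary rollout has to wait for staging deploy (finishes hour 29); unit testing (finishes hour 15); the build (finishes hour 4). The latest of these is hour 29, so canary rollout runs hour 29 to 29 + 4 = hour 33.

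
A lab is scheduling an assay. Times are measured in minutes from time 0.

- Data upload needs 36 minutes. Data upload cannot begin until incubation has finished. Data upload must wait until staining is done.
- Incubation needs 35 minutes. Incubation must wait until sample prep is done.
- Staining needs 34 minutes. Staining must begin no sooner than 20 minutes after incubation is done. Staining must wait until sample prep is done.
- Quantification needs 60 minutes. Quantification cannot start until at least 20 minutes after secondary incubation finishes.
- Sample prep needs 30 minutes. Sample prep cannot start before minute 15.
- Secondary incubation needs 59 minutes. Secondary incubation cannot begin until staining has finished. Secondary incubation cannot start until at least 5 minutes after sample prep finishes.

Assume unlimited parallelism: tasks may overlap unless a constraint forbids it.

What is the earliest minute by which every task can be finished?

After its own release at minute 15, sample prep can start at minute 15 and finishes at minute 45.
Incubation cannot begin until sample prep (finishes minute 45). It runs from minute 45 to 45 + 35 = minute 80.
For staining: incubation (finishes minute 80, plus 20-minute gap → minute 100); sample prep (finishes minute 45). Taking the maximum gives a start of minute 100, and it finishes at 100 + 34 = minute 134.
Data upload has to wait for incubation (finishes minute 80); staining (finishes minute 134). The latest of these is minute 134, so data upload runs minute 134 to 134 + 36 = minute 170.
Secondary incubation needs all of staining (finishes minute 134); sample prep (finishes minute 45, plus 5-minute gap → minute 50). That puts its earliest start at minute 134; it finishes at 134 + 59 = minute 193.
Quantification cannot begin until secondary incubation (finishes minute 193, plus 20-minute gap → minute 213). It runs from minute 213 to 213 + 60 = minute 273.
All tasks are finished once the last one completes. Finish times: Sample prep at 45, Incubation at 80, Staining at 134, Secondary incubation at 193, Quantification at 273, Data upload at 170. The latest is minute 273.

273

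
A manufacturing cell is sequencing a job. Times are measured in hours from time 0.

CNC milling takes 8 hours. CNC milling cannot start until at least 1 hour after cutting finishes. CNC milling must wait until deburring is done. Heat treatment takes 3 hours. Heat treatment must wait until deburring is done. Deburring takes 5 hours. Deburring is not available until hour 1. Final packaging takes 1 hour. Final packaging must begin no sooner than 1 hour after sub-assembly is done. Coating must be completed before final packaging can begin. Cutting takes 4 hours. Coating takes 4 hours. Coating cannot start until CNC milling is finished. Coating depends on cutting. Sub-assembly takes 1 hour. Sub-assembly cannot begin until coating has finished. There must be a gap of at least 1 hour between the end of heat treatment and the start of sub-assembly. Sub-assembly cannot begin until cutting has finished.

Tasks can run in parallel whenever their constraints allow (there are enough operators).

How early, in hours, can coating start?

14

Deburring cannot begin until its own release at hour 1. It runs from hour 1 to 1 + 5 = hour 6.
Nothing blocks cutting, so it runs from hour 0 to hour 4.
CNC milling has to wait for cutting (finishes hour 4, plus 1-hour gap → hour 5); deburring (finishes hour 6). The latest of these is hour 6, so CNC milling runs hour 6 to 6 + 8 = hour 14.
Coating waits on CNC milling (finishes hour 14); cutting (finishes hour 4). The latest of these is hour 14, which is the earliest coating can start.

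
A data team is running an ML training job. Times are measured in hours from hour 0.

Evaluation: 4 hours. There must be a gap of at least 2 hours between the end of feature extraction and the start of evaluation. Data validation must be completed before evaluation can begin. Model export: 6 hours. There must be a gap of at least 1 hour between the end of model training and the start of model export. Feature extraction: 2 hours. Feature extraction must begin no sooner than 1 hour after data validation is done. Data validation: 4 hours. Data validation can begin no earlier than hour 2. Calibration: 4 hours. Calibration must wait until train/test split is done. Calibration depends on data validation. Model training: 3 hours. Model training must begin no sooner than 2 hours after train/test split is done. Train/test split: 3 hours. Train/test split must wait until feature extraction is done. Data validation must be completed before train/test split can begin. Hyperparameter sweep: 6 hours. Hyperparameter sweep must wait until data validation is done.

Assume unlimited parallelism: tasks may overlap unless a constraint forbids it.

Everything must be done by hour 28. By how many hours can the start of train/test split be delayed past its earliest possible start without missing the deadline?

4

Data validation waits on its own release at hour 2, so it starts at hour 2 and finishes at 2 + 4 = hour 6.
Feature extraction cannot begin until data validation (finishes hour 6, plus 1-hour gap → hour 7). It runs from hour 7 to 7 + 2 = hour 9.
Train/test split cannot start until feature extraction (finishes hour 9); data validation (finishes hour 6). The controlling bound is hour 9, so train/test split finishes at 9 + 3 = hour 12.

Working backward from the deadline:
Nothing follows model export; the deadline of hour 28 is its only limit. It must start by 28 − 6 = hour 22.
Model training must finish before model export (must start by hour 22, minus 1-hour gap → hour 21). With a 3-hour duration, model training must start by 21 − 3 = hour 18.
To finish by hour 28, calibration (duration 4) must start no later than hour 24.
Train/test split feeds model training (must start by hour 18, minus 2-hour gap → hour 16); calibration (must start by hour 24). Taking the minimum, train/test split must finish by hour 16 and start by 16 − 3 = hour 13.
So train/test split can start as early as hour 9 and as late as hour 13, giving 13 − 9 = 4 hours of slack.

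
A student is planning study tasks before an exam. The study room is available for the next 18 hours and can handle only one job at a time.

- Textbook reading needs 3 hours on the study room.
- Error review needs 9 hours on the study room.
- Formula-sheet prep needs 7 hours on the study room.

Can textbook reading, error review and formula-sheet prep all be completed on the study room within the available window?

Running back to back, the jobs need 3 + 9 + 7 = 19 hours on the study room.
Since 19 > 18, they cannot all fit.

No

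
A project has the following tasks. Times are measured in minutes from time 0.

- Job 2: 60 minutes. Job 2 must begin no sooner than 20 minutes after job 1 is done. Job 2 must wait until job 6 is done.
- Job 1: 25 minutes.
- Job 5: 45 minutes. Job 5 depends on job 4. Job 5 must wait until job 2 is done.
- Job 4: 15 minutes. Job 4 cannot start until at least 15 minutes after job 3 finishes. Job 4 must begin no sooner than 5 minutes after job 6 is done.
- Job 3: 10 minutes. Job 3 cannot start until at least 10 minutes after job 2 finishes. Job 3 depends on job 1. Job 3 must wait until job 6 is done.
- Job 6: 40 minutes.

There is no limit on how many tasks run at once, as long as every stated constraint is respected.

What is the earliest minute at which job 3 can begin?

Job 6 can start immediately at minute 0; it finishes at minute 40.
Job 1 has no prerequisites, so it starts at minute 0 and finishes at minute 25.
Job 2 needs all of job 1 (finishes minute 25, plus 20-minute gap → minute 45); job 6 (finishes minute 40). That puts its earliest start at minute 45; it finishes at 45 + 60 = minute 105.
Job 3 waits on job 2 (finishes minute 105, plus 10-minute gap → minute 115); job 1 (finishes minute 25); job 6 (finishes minute 40). The latest of these is minute 115, which is the earliest job 3 can start.

115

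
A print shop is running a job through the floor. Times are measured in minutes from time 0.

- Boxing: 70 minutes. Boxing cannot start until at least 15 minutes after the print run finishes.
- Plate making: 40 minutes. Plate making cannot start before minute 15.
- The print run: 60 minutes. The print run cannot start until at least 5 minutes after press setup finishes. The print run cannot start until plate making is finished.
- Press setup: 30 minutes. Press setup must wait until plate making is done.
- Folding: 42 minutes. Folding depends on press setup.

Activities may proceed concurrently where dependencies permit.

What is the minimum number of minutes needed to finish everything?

235

Plate making waits on its own release at minute 15, so it starts at minute 15 and finishes at 15 + 40 = minute 55.
After plate making (finishes minute 55), press setup can start at minute 55 and finishes at minute 85.
Folding waits on press setup (finishes minute 85), so it starts at minute 85 and finishes at 85 + 42 = minute 127.
The print run has to wait for press setup (finishes minute 85, plus 5-minute gap → minute 90); plate making (finishes minute 55). The latest of these is minute 90, so the print run runs minute 90 to 90 + 60 = minute 150.
Boxing waits on the print run (finishes minute 150, plus 15-minute gap → minute 165), so it starts at minute 165 and finishes at 165 + 70 = minute 235.
All tasks are finished once the last one completes. Finish times: Plate making at 55, Press setup at 85, The print run at 150, Folding at 127, Boxing at 235. The latest is minute 235.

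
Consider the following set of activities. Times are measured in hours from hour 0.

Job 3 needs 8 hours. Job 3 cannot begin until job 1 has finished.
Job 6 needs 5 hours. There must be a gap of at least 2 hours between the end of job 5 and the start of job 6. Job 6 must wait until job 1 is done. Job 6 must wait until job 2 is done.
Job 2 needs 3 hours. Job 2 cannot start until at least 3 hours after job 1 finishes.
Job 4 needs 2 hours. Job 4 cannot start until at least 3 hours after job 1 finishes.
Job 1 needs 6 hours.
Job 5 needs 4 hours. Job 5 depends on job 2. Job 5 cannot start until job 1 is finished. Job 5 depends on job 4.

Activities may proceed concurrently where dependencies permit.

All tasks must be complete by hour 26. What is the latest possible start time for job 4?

Nothing follows job 6; the deadline of hour 26 is its only limit. It must start by 26 − 5 = hour 21.
Job 5 must finish before job 6 (must start by hour 21, minus 2-hour gap → hour 19). With a 4-hour duration, job 5 must start by 19 − 4 = hour 15.
Job 4 has to be done before job 5 (must start by hour 15). That means finishing by hour 15, i.e. starting by 15 − 2 = hour 13.

13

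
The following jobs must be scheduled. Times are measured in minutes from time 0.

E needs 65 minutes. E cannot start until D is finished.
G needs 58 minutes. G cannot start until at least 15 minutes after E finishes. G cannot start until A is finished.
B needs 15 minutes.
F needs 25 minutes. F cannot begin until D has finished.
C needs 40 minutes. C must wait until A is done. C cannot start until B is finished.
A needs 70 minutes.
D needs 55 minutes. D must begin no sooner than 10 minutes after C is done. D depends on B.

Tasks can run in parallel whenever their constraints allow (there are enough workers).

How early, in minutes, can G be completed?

B has no prerequisites, so it starts at minute 0 and finishes at minute 15.
A has no prerequisites, so it starts at minute 0 and finishes at minute 70.
For C: A (finishes minute 70); B (finishes minute 15). Taking the maximum gives a start of minute 70, and it finishes at 70 + 40 = minute 110.
D has to wait for C (finishes minute 110, plus 10-minute gap → minute 120); B (finishes minute 15). The latest of these is minute 120, so D runs minute 120 to 120 + 55 = minute 175.
After D (finishes minute 175), E can start at minute 175 and finishes at minute 240.
G needs all of E (finishes minute 240, plus 15-minute gap → minute 255); A (finishes minute 70). That puts its earliest start at minute 255; it finishes at 255 + 58 = minute 313.

313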